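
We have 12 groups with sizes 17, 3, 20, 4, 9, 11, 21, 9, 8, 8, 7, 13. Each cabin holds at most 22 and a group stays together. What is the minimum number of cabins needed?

Total = 21 + 20 + 17 + 13 + 11 + 9 + 9 + 8 + 8 + 7 + 4 + 3 = 130.
Lower bound: ⌈130/22⌉ = 6 cabins.
A packing using 7 cabins:
  cabin 1: 21 = 21
  cabin 2: 20 = 20
  cabin 3: 17 + 4 = 21
  cabin 4: 13 + 9 = 22
  cabin 5: 11 + 9 = 20
  cabin 6: 8 + 8 + 3 = 19
  cabin 7: 7 = 7
No arrangement into 6 cabins stays within capacity, so 7 is optimal.

7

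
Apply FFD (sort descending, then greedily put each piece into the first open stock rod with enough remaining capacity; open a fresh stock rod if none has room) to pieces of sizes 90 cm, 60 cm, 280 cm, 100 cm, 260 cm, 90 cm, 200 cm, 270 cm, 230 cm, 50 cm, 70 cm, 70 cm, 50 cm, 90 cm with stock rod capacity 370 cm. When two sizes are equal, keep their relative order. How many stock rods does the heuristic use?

6

Sorted descending: 280, 270, 260, 230, 200, 100, 90, 90, 90, 70, 70, 60, 50, 50.
  280 → stock rod 1 (new)  [load 280/370]
  270 → stock rod 2 (new)  [load 270/370]
  260 → stock rod 3 (new)  [load 260/370]
  230 → stock rod 4 (new)  [load 230/370]
  200 → stock rod 5 (new)  [load 200/370]
  100 → stock rod 2  [load 370/370]
  90 → stock rod 1  [load 370/370]
  90 → stock rod 3  [load 350/370]
  90 → stock rod 4  [load 320/370]
  70 → stock rod 5  [load 270/370]
  70 → stock rod 5  [load 340/370]
  60 → stock rod 6 (new)  [load 60/370]
  50 → stock rod 4  [load 370/370]
  50 → stock rod 6  [load 110/370]
6 stock rods opened.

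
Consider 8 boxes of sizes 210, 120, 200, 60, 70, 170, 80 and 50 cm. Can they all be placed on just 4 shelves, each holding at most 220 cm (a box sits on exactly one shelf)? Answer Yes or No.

Total = 960 cm; ⌈960/220⌉ = 5.
At least 5 shelves are required, but only 4 are allowed.

No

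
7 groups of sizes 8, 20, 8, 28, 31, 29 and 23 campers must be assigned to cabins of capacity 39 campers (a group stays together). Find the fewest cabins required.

5

Total = 31 + 29 + 28 + 23 + 20 + 8 + 8 = 147 campers.
Lower bound: ⌈147/39⌉ = 4 cabins.
Also, 5 groups each exceed 39/2 campers, and no two of those can share a cabin, so at least 5 cabins are needed.
A packing using 5 cabins:
  cabin 1: 31 + 8 = 39
  cabin 2: 29 + 8 = 37
  cabin 3: 28 = 28
  cabin 4: 23 = 23
  cabin 5: 20 = 20
This matches the lower bound, so 5 is optimal.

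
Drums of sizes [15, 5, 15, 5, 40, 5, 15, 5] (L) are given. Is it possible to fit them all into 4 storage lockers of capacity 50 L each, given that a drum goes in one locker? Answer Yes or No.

Yes

A valid assignment using 3 storage lockers:
  locker 1: 40 + 5 + 5 = 50
  locker 2: 15 + 15 + 15 + 5 = 50
  locker 3: 5 = 5
That uses only 3 ≤ 4, so 4 storage lockers are enough.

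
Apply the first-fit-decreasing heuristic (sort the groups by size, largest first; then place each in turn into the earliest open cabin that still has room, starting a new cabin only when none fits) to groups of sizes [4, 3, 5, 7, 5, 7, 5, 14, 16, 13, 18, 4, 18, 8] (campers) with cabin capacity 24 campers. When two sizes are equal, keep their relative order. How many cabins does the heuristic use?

Sorted descending: 18, 18, 16, 14, 13, 8, 7, 7, 5, 5, 5, 4, 4, 3.
  18 → cabin 1 (new)  [load 18/24]
  18 → cabin 2 (new)  [load 18/24]
  16 → cabin 3 (new)  [load 16/24]
  14 → cabin 4 (new)  [load 14/24]
  13 → cabin 5 (new)  [load 13/24]
  8 → cabin 3  [load 24/24]
  7 → cabin 4  [load 21/24]
  7 → cabin 5  [load 20/24]
  5 → cabin 1  [load 23/24]
  5 → cabin 2  [load 23/24]
  5 → cabin 6 (new)  [load 5/24]
  4 → cabin 5  [load 24/24]
  4 → cabin 6  [load 9/24]
  3 → cabin 4  [load 24/24]
6 cabins opened.

6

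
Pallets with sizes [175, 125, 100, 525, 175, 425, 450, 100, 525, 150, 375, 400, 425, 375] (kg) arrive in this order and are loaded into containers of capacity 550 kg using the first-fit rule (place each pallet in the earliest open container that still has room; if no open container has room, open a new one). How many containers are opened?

  175 → container 1 (new)  [load 175/550]
  125 → container 1  [load 300/550]
  100 → container 1  [load 400/550]
  525 → container 2 (new)  [load 525/550]
  175 → container 3 (new)  [load 175/550]
  425 → container 4 (new)  [load 425/550]
  450 → container 5 (new)  [load 450/550]
  100 → container 1  [load 500/550]
  525 → container 6 (new)  [load 525/550]
  150 → container 3  [load 325/550]
  375 → container 7 (new)  [load 375/550]
  400 → container 8 (new)  [load 400/550]
  425 → container 9 (new)  [load 425/550]
  375 → container 10 (new)  [load 375/550]
10 containers opened.

10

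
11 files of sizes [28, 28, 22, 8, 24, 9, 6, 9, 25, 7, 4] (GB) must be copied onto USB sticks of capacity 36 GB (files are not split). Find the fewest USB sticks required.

5

Total = 28 + 28 + 25 + 24 + 22 + 9 + 9 + 8 + 7 + 6 + 4 = 170 GB.
Lower bound: ⌈170/36⌉ = 5 USB sticks.
A packing using 5 USB sticks:
  USB stick 1: 28 + 8 = 36
  USB stick 2: 28 + 7 = 35
  USB stick 3: 25 + 9 = 34
  USB stick 4: 24 + 9 = 33
  USB stick 5: 22 + 6 + 4 = 32
This matches the lower bound, so 5 is optimal.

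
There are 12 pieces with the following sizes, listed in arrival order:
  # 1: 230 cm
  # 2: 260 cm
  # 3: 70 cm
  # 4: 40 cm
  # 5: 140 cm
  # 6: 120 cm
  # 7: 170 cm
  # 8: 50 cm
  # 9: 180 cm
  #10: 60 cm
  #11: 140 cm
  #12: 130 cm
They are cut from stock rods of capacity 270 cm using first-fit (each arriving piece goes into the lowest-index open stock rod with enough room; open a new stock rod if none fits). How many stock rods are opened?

7

  230 → stock rod 1 (new)  [load 230/270]
  260 → stock rod 2 (new)  [load 260/270]
  70 → stock rod 3 (new)  [load 70/270]
  40 → stock rod 1  [load 270/270]
  140 → stock rod 3  [load 210/270]
  120 → stock rod 4 (new)  [load 120/270]
  170 → stock rod 5 (new)  [load 170/270]
  50 → stock rod 3  [load 260/270]
  180 → stock rod 6 (new)  [load 180/270]
  60 → stock rod 4  [load 180/270]
  140 → stock rod 7 (new)  [load 140/270]
  130 → stock rod 7  [load 270/270]
7 stock rods opened.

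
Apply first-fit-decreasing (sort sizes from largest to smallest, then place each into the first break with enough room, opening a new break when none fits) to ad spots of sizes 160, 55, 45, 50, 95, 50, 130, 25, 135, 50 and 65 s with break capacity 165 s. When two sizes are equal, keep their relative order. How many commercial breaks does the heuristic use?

6

Sorted descending: 160, 135, 130, 95, 65, 55, 50, 50, 50, 45, 25.
  160 → break 1 (new)  [load 160/165]
  135 → break 2 (new)  [load 135/165]
  130 → break 3 (new)  [load 130/165]
  95 → break 4 (new)  [load 95/165]
  65 → break 4  [load 160/165]
  55 → break 5 (new)  [load 55/165]
  50 → break 5  [load 105/165]
  50 → break 5  [load 155/165]
  50 → break 6 (new)  [load 50/165]
  45 → break 6  [load 95/165]
  25 → break 2  [load 160/165]
6 commercial breaks opened.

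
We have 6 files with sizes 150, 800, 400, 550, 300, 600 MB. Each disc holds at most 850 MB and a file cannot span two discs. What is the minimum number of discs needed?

4

Total = 800 + 600 + 550 + 400 + 300 + 150 = 2800 MB.
Lower bound: ⌈2800/850⌉ = 4 discs.
A packing using 4 discs:
  disc 1: 800 = 800
  disc 2: 600 + 150 = 750
  disc 3: 550 + 300 = 850
  disc 4: 400 = 400
This matches the lower bound, so 4 is optimal.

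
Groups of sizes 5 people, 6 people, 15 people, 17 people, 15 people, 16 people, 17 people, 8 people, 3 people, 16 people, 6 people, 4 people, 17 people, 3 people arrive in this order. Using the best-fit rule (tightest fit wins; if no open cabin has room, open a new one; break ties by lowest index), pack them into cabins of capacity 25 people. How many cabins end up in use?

  5 → cabin 1 (new)  [load 5/25]
  6 → cabin 1  [load 11/25]
  15 → cabin 2 (new)  [load 15/25]
  17 → cabin 3 (new)  [load 17/25]
  15 → cabin 4 (new)  [load 15/25]
  16 → cabin 5 (new)  [load 16/25]
  17 → cabin 6 (new)  [load 17/25]
  8 → cabin 3  [load 25/25]
  3 → cabin 6  [load 20/25]
  16 → cabin 7 (new)  [load 16/25]
  6 → cabin 5  [load 22/25]
  4 → cabin 6  [load 24/25]
  17 → cabin 8 (new)  [load 17/25]
  3 → cabin 5  [load 25/25]
8 cabins opened.

8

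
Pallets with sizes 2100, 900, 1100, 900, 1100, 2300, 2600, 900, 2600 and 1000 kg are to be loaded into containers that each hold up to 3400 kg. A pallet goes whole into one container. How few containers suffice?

6

Total = 2600 + 2600 + 2300 + 2100 + 1100 + 1100 + 1000 + 900 + 900 + 900 = 15500 kg.
Lower bound: ⌈15500/3400⌉ = 5 containers.
A packing using 6 containers:
  container 1: 2600 = 2600
  container 2: 2600 = 2600
  container 3: 2300 + 1100 = 3400
  container 4: 2100 + 1100 = 3200
  container 5: 1000 + 900 + 900 = 2800
  container 6: 900 = 900
No arrangement into 5 containers stays within capacity, so 6 is optimal.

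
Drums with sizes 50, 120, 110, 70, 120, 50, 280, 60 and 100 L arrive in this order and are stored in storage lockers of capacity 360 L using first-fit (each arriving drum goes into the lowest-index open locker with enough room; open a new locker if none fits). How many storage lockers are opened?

3

  50 → locker 1 (new)  [load 50/360]
  120 → locker 1  [load 170/360]
  110 → locker 1  [load 280/360]
  70 → locker 1  [load 350/360]
  120 → locker 2 (new)  [load 120/360]
  50 → locker 2  [load 170/360]
  280 → locker 3 (new)  [load 280/360]
  60 → locker 2  [load 230/360]
  100 → locker 2  [load 330/360]
3 storage lockers opened.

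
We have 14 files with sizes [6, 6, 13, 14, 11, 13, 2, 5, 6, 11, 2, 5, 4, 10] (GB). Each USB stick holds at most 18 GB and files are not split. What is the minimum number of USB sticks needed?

7

Total = 14 + 13 + 13 + 11 + 11 + 10 + 6 + 6 + 6 + 5 + 5 + 4 + 2 + 2 = 108 GB.
Lower bound: ⌈108/18⌉ = 6 USB sticks.
A packing using 7 USB sticks:
  USB stick 1: 14 + 4 = 18
  USB stick 2: 13 + 5 = 18
  USB stick 3: 13 + 5 = 18
  USB stick 4: 11 + 6 = 17
  USB stick 5: 11 + 6 = 17
  USB stick 6: 10 + 6 + 2 = 18
  USB stick 7: 2 = 2
No arrangement into 6 USB sticks stays within capacity, so 7 is optimal.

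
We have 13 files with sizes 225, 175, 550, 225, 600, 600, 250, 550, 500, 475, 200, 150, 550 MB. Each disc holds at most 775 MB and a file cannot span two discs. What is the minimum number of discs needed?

7

Total = 600 + 600 + 550 + 550 + 550 + 500 + 475 + 250 + 225 + 225 + 200 + 175 + 150 = 5050 MB.
Lower bound: ⌈5050/775⌉ = 7 discs.
A packing using 7 discs:
  disc 1: 600 + 175 = 775
  disc 2: 600 + 150 = 750
  disc 3: 550 + 225 = 775
  disc 4: 550 + 225 = 775
  disc 5: 550 + 200 = 750
  disc 6: 500 + 250 = 750
  disc 7: 475 = 475
This matches the lower bound, so 7 is optimal.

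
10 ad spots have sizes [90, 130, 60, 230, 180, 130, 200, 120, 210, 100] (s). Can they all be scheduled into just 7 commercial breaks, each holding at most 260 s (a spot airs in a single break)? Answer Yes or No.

A valid assignment using 7 commercial breaks:
  break 1: 230 = 230
  break 2: 210 = 210
  break 3: 200 + 60 = 260
  break 4: 180 = 180
  break 5: 130 + 130 = 260
  break 6: 120 + 100 = 220
  break 7: 90 = 90
Every load is within 260 s, so 7 commercial breaks suffice.

Yes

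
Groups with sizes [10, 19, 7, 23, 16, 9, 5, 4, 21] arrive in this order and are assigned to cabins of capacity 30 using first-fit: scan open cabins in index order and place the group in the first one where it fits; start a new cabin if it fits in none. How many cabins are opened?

  10 → cabin 1 (new)  [load 10/30]
  19 → cabin 1  [load 29/30]
  7 → cabin 2 (new)  [load 7/30]
  23 → cabin 2  [load 30/30]
  16 → cabin 3 (new)  [load 16/30]
  9 → cabin 3  [load 25/30]
  5 → cabin 3  [load 30/30]
  4 → cabin 4 (new)  [load 4/30]
  21 → cabin 4  [load 25/30]
4 cabins opened.

4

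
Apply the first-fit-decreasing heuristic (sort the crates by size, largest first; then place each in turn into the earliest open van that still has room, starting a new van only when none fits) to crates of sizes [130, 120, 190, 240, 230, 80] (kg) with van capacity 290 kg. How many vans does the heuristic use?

Sorted descending: 240, 230, 190, 130, 120, 80.
  240 → van 1 (new)  [load 240/290]
  230 → van 2 (new)  [load 230/290]
  190 → van 3 (new)  [load 190/290]
  130 → van 4 (new)  [load 130/290]
  120 → van 4  [load 250/290]
  80 → van 3  [load 270/290]
4 vans opened.

4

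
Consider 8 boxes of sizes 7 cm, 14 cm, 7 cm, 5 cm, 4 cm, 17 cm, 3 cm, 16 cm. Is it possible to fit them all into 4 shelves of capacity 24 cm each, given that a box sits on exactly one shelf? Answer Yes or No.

A valid assignment using 4 shelves:
  shelf 1: 17 + 7 = 24
  shelf 2: 16 + 7 = 23
  shelf 3: 14 + 5 + 4 = 23
  shelf 4: 3 = 3
Every load is within 24 cm, so 4 shelves suffice.

Yes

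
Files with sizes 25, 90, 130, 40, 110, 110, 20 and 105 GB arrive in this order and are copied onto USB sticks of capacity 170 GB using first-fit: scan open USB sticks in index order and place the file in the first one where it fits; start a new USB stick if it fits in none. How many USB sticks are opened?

5

  25 → USB stick 1 (new)  [load 25/170]
  90 → USB stick 1  [load 115/170]
  130 → USB stick 2 (new)  [load 130/170]
  40 → USB stick 1  [load 155/170]
  110 → USB stick 3 (new)  [load 110/170]
  110 → USB stick 4 (new)  [load 110/170]
  20 → USB stick 2  [load 150/170]
  105 → USB stick 5 (new)  [load 105/170]
5 USB sticks opened.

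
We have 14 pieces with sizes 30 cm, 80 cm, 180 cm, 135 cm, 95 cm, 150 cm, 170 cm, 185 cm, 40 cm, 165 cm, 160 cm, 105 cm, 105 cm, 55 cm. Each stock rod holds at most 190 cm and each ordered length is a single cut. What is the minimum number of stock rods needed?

10

Total = 185 + 180 + 170 + 165 + 160 + 150 + 135 + 105 + 105 + 95 + 80 + 55 + 40 + 30 = 1655 cm.
Lower bound: ⌈1655/190⌉ = 9 stock rods.
A packing using 10 stock rods:
  stock rod 1: 185 = 185
  stock rod 2: 180 = 180
  stock rod 3: 170 = 170
  stock rod 4: 165 = 165
  stock rod 5: 160 + 30 = 190
  stock rod 6: 150 + 40 = 190
  stock rod 7: 135 + 55 = 190
  stock rod 8: 105 + 80 = 185
  stock rod 9: 105 = 105
  stock rod 10: 95 = 95
No arrangement into 9 stock rods stays within capacity, so 10 is optimal.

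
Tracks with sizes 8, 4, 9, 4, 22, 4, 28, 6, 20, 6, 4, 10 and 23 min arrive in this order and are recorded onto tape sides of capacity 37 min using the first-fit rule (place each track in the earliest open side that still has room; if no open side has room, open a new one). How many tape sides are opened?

5

  8 → side 1 (new)  [load 8/37]
  4 → side 1  [load 12/37]
  9 → side 1  [load 21/37]
  4 → side 1  [load 25/37]
  22 → side 2 (new)  [load 22/37]
  4 → side 1  [load 29/37]
  28 → side 3 (new)  [load 28/37]
  6 → side 1  [load 35/37]
  20 → side 4 (new)  [load 20/37]
  6 → side 2  [load 28/37]
  4 → side 2  [load 32/37]
  10 → side 4  [load 30/37]
  23 → side 5 (new)  [load 23/37]
5 tape sides opened.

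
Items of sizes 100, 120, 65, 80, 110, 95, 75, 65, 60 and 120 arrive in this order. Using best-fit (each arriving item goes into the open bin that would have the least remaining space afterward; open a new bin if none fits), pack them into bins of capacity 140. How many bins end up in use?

8

  100 → bin 1 (new)  [load 100/140]
  120 → bin 2 (new)  [load 120/140]
  65 → bin 3 (new)  [load 65/140]
  80 → bin 4 (new)  [load 80/140]
  110 → bin 5 (new)  [load 110/140]
  95 → bin 6 (new)  [load 95/140]
  75 → bin 3  [load 140/140]
  65 → bin 7 (new)  [load 65/140]
  60 → bin 4  [load 140/140]
  120 → bin 8 (new)  [load 120/140]
8 bins opened.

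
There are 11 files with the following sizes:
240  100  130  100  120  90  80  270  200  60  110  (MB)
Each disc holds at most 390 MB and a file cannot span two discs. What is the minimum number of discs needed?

Total = 270 + 240 + 200 + 130 + 120 + 110 + 100 + 100 + 90 + 80 + 60 = 1500 MB.
Lower bound: ⌈1500/390⌉ = 4 discs.
A packing using 4 discs:
  disc 1: 270 + 120 = 390
  disc 2: 240 + 130 = 370
  disc 3: 200 + 110 + 80 = 390
  disc 4: 100 + 100 + 90 + 60 = 350
This matches the lower bound, so 4 is optimal.

4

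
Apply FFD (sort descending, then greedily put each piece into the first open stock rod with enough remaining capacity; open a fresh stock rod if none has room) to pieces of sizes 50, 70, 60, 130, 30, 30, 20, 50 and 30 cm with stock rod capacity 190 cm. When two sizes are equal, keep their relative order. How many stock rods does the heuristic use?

Sorted descending: 130, 70, 60, 50, 50, 30, 30, 30, 20.
  130 → stock rod 1 (new)  [load 130/190]
  70 → stock rod 2 (new)  [load 70/190]
  60 → stock rod 1  [load 190/190]
  50 → stock rod 2  [load 120/190]
  50 → stock rod 2  [load 170/190]
  30 → stock rod 3 (new)  [load 30/190]
  30 → stock rod 3  [load 60/190]
  30 → stock rod 3  [load 90/190]
  20 → stock rod 2  [load 190/190]
3 stock rods opened.

3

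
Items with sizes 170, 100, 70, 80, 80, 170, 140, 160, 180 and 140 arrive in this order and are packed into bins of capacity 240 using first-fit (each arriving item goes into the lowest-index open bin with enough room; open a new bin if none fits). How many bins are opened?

7

  170 → bin 1 (new)  [load 170/240]
  100 → bin 2 (new)  [load 100/240]
  70 → bin 1  [load 240/240]
  80 → bin 2  [load 180/240]
  80 → bin 3 (new)  [load 80/240]
  170 → bin 4 (new)  [load 170/240]
  140 → bin 3  [load 220/240]
  160 → bin 5 (new)  [load 160/240]
  180 → bin 6 (new)  [load 180/240]
  140 → bin 7 (new)  [load 140/240]
7 bins opened.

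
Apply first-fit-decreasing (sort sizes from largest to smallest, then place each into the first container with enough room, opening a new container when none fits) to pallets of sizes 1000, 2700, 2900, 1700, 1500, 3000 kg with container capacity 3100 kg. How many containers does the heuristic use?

5

Sorted descending: 3000, 2900, 2700, 1700, 1500, 1000.
  3000 → container 1 (new)  [load 3000/3100]
  2900 → container 2 (new)  [load 2900/3100]
  2700 → container 3 (new)  [load 2700/3100]
  1700 → container 4 (new)  [load 1700/3100]
  1500 → container 5 (new)  [load 1500/3100]
  1000 → container 4  [load 2700/3100]
5 containers opened.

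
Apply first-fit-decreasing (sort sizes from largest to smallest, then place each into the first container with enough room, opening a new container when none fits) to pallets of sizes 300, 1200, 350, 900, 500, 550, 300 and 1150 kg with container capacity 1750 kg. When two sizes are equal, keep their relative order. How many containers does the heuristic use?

Sorted descending: 1200, 1150, 900, 550, 500, 350, 300, 300.
  1200 → container 1 (new)  [load 1200/1750]
  1150 → container 2 (new)  [load 1150/1750]
  900 → container 3 (new)  [load 900/1750]
  550 → container 1  [load 1750/1750]
  500 → container 2  [load 1650/1750]
  350 → container 3  [load 1250/1750]
  300 → container 3  [load 1550/1750]
  300 → container 4 (new)  [load 300/1750]
4 containers opened.

4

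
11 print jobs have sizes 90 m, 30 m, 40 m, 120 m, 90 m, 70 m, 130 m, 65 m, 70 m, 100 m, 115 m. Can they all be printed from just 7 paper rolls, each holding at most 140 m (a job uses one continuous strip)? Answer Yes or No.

Total = 920 m; ⌈920/140⌉ = 7.
The bound of 7 does not rule out 7, but exhaustive search shows no assignment into 7 paper rolls of capacity 140 m exists — the minimum is 8.

No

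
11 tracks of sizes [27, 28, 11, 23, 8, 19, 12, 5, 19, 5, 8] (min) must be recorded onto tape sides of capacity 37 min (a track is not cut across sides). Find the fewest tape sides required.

5

Total = 28 + 27 + 23 + 19 + 19 + 12 + 11 + 8 + 8 + 5 + 5 = 165 min.
Lower bound: ⌈165/37⌉ = 5 tape sides.
A packing using 5 tape sides:
  side 1: 28 + 8 = 36
  side 2: 27 + 8 = 35
  side 3: 23 + 12 = 35
  side 4: 19 + 11 + 5 = 35
  side 5: 19 + 5 = 24
This matches the lower bound, so 5 is optimal.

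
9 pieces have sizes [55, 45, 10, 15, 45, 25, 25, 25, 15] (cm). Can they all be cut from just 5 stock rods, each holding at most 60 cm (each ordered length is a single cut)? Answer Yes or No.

Yes

A valid assignment using 5 stock rods:
  stock rod 1: 55 = 55
  stock rod 2: 45 + 15 = 60
  stock rod 3: 45 + 15 = 60
  stock rod 4: 25 + 25 + 10 = 60
  stock rod 5: 25 = 25
Every load is within 60 cm, so 5 stock rods suffice.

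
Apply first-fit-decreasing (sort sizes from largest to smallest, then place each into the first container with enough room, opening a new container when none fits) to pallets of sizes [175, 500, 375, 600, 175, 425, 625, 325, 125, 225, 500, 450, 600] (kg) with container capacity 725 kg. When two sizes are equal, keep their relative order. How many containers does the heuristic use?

Sorted descending: 625, 600, 600, 500, 500, 450, 425, 375, 325, 225, 175, 175, 125.
  625 → container 1 (new)  [load 625/725]
  600 → container 2 (new)  [load 600/725]
  600 → container 3 (new)  [load 600/725]
  500 → container 4 (new)  [load 500/725]
  500 → container 5 (new)  [load 500/725]
  450 → container 6 (new)  [load 450/725]
  425 → container 7 (new)  [load 425/725]
  375 → container 8 (new)  [load 375/725]
  325 → container 8  [load 700/725]
  225 → container 4  [load 725/725]
  175 → container 5  [load 675/725]
  175 → container 6  [load 625/725]
  125 → container 2  [load 725/725]
8 containers opened.

8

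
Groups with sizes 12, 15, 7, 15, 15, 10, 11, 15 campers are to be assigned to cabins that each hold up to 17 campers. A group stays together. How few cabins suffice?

7

Total = 15 + 15 + 15 + 15 + 12 + 11 + 10 + 7 = 100 campers.
Lower bound: ⌈100/17⌉ = 6 cabins.
Also, 7 groups each exceed 17/2 campers, and no two of those can share a cabin, so at least 7 cabins are needed.
A packing using 7 cabins:
  cabin 1: 15 = 15
  cabin 2: 15 = 15
  cabin 3: 15 = 15
  cabin 4: 15 = 15
  cabin 5: 12 = 12
  cabin 6: 11 = 11
  cabin 7: 10 + 7 = 17
This matches the lower bound, so 7 is optimal.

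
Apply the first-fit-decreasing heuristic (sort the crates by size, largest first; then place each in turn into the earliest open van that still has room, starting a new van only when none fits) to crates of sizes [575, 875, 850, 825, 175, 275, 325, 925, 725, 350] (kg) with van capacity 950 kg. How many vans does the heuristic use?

Sorted descending: 925, 875, 850, 825, 725, 575, 350, 325, 275, 175.
  925 → van 1 (new)  [load 925/950]
  875 → van 2 (new)  [load 875/950]
  850 → van 3 (new)  [load 850/950]
  825 → van 4 (new)  [load 825/950]
  725 → van 5 (new)  [load 725/950]
  575 → van 6 (new)  [load 575/950]
  350 → van 6  [load 925/950]
  325 → van 7 (new)  [load 325/950]
  275 → van 7  [load 600/950]
  175 → van 5  [load 900/950]
7 vans opened.

7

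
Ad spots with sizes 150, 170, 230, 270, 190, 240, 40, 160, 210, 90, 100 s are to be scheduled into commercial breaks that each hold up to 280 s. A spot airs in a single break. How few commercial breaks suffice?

Total = 270 + 240 + 230 + 210 + 190 + 170 + 160 + 150 + 100 + 90 + 40 = 1850 s.
Lower bound: ⌈1850/280⌉ = 7 commercial breaks.
Also, 8 ad spots each exceed 140 s, and no two of those can share a break, so at least 8 commercial breaks are needed.
A packing using 8 commercial breaks:
  break 1: 270 = 270
  break 2: 240 + 40 = 280
  break 3: 230 = 230
  break 4: 210 = 210
  break 5: 190 + 90 = 280
  break 6: 170 + 100 = 270
  break 7: 160 = 160
  break 8: 150 = 150
This matches the lower bound, so 8 is optimal.

8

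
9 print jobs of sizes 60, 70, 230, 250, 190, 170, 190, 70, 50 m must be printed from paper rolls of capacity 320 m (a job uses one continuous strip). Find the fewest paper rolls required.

5

Total = 250 + 230 + 190 + 190 + 170 + 70 + 70 + 60 + 50 = 1280 m.
Lower bound: ⌈1280/320⌉ = 4 paper rolls.
Also, 5 print jobs each exceed 160 m, and no two of those can share a roll, so at least 5 paper rolls are needed.
A packing using 5 paper rolls:
  roll 1: 250 + 70 = 320
  roll 2: 230 + 70 = 300
  roll 3: 190 + 60 + 50 = 300
  roll 4: 190 = 190
  roll 5: 170 = 170
This matches the lower bound, so 5 is optimal.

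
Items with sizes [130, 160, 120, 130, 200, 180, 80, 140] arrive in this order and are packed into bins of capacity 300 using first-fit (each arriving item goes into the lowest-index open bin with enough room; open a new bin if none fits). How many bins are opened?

  130 → bin 1 (new)  [load 130/300]
  160 → bin 1  [load 290/300]
  120 → bin 2 (new)  [load 120/300]
  130 → bin 2  [load 250/300]
  200 → bin 3 (new)  [load 200/300]
  180 → bin 4 (new)  [load 180/300]
  80 → bin 3  [load 280/300]
  140 → bin 5 (new)  [load 140/300]
5 bins opened.

5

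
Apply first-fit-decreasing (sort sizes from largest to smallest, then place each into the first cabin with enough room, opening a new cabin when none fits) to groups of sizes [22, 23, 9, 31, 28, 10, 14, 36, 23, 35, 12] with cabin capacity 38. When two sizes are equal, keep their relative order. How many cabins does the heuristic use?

Sorted descending: 36, 35, 31, 28, 23, 23, 22, 14, 12, 10, 9.
  36 → cabin 1 (new)  [load 36/38]
  35 → cabin 2 (new)  [load 35/38]
  31 → cabin 3 (new)  [load 31/38]
  28 → cabin 4 (new)  [load 28/38]
  23 → cabin 5 (new)  [load 23/38]
  23 → cabin 6 (new)  [load 23/38]
  22 → cabin 7 (new)  [load 22/38]
  14 → cabin 5  [load 37/38]
  12 → cabin 6  [load 35/38]
  10 → cabin 4  [load 38/38]
  9 → cabin 7  [load 31/38]
7 cabins opened.

7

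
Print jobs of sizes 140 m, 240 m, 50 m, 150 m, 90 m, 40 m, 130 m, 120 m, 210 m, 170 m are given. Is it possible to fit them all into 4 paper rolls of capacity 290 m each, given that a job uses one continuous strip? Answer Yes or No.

Total = 1340 m; ⌈1340/290⌉ = 5.
At least 5 paper rolls are required, but only 4 are allowed.

No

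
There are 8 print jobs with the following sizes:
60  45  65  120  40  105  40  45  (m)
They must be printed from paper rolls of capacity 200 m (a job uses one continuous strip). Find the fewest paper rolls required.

3

Total = 120 + 105 + 65 + 60 + 45 + 45 + 40 + 40 = 520 m.
Lower bound: ⌈520/200⌉ = 3 paper rolls.
A packing using 3 paper rolls:
  roll 1: 120 + 65 = 185
  roll 2: 105 + 60 = 165
  roll 3: 45 + 45 + 40 + 40 = 170
This matches the lower bound, so 3 is optimal.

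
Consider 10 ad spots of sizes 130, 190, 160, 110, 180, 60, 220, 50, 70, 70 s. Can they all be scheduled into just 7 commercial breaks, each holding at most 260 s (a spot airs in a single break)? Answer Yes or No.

A valid assignment using 6 commercial breaks:
  break 1: 220 = 220
  break 2: 190 + 70 = 260
  break 3: 180 + 70 = 250
  break 4: 160 + 60 = 220
  break 5: 130 + 110 = 240
  break 6: 50 = 50
That uses only 6 ≤ 7, so 7 commercial breaks are enough.

Yes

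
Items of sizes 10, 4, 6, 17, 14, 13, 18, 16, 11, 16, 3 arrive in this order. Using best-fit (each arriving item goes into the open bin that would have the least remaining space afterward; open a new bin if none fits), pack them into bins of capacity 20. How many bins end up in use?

8

  10 → bin 1 (new)  [load 10/20]
  4 → bin 1  [load 14/20]
  6 → bin 1  [load 20/20]
  17 → bin 2 (new)  [load 17/20]
  14 → bin 3 (new)  [load 14/20]
  13 → bin 4 (new)  [load 13/20]
  18 → bin 5 (new)  [load 18/20]
  16 → bin 6 (new)  [load 16/20]
  11 → bin 7 (new)  [load 11/20]
  16 → bin 8 (new)  [load 16/20]
  3 → bin 2  [load 20/20]
8 bins opened.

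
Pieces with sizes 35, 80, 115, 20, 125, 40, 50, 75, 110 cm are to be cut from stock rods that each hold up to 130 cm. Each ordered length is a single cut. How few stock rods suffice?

Total = 125 + 115 + 110 + 80 + 75 + 50 + 40 + 35 + 20 = 650 cm.
Lower bound: ⌈650/130⌉ = 5 stock rods.
A packing using 6 stock rods:
  stock rod 1: 125 = 125
  stock rod 2: 115 = 115
  stock rod 3: 110 + 20 = 130
  stock rod 4: 80 + 50 = 130
  stock rod 5: 75 + 40 = 115
  stock rod 6: 35 = 35
No arrangement into 5 stock rods stays within capacity, so 6 is optimal.

6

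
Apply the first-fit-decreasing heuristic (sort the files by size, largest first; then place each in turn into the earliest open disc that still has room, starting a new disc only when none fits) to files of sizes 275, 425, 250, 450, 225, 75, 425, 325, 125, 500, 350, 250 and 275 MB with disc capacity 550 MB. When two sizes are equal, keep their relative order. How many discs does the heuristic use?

8

Sorted descending: 500, 450, 425, 425, 350, 325, 275, 275, 250, 250, 225, 125, 75.
  500 → disc 1 (new)  [load 500/550]
  450 → disc 2 (new)  [load 450/550]
  425 → disc 3 (new)  [load 425/550]
  425 → disc 4 (new)  [load 425/550]
  350 → disc 5 (new)  [load 350/550]
  325 → disc 6 (new)  [load 325/550]
  275 → disc 7 (new)  [load 275/550]
  275 → disc 7  [load 550/550]
  250 → disc 8 (new)  [load 250/550]
  250 → disc 8  [load 500/550]
  225 → disc 6  [load 550/550]
  125 → disc 3  [load 550/550]
  75 → disc 2  [load 525/550]
8 discs opened.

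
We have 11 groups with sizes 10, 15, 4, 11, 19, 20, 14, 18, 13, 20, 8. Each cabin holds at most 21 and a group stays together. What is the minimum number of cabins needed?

Total = 20 + 20 + 19 + 18 + 15 + 14 + 13 + 11 + 10 + 8 + 4 = 152.
Lower bound: ⌈152/21⌉ = 8 cabins.
A packing using 8 cabins:
  cabin 1: 20 = 20
  cabin 2: 20 = 20
  cabin 3: 19 = 19
  cabin 4: 18 = 18
  cabin 5: 15 + 4 = 19
  cabin 6: 14 = 14
  cabin 7: 13 + 8 = 21
  cabin 8: 11 + 10 = 21
This matches the lower bound, so 8 is optimal.

8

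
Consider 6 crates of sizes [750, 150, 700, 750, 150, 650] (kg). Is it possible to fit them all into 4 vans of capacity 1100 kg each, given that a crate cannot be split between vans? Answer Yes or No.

Yes

A valid assignment using 4 vans:
  van 1: 750 + 150 + 150 = 1050
  van 2: 750 = 750
  van 3: 700 = 700
  van 4: 650 = 650
Every load is within 1100 kg, so 4 vans suffice.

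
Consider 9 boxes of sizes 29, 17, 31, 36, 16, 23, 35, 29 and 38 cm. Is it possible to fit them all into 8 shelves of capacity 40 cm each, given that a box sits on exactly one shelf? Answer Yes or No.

Yes

A valid assignment using 8 shelves:
  shelf 1: 38 = 38
  shelf 2: 36 = 36
  shelf 3: 35 = 35
  shelf 4: 31 = 31
  shelf 5: 29 = 29
  shelf 6: 29 = 29
  shelf 7: 23 + 17 = 40
  shelf 8: 16 = 16
Every load is within 40 cm, so 8 shelves suffice.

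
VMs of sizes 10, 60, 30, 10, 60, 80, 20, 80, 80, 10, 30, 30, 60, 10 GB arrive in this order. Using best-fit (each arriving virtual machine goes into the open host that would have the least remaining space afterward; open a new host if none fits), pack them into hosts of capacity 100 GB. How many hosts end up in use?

  10 → host 1 (new)  [load 10/100]
  60 → host 1  [load 70/100]
  30 → host 1  [load 100/100]
  10 → host 2 (new)  [load 10/100]
  60 → host 2  [load 70/100]
  80 → host 3 (new)  [load 80/100]
  20 → host 3  [load 100/100]
  80 → host 4 (new)  [load 80/100]
  80 → host 5 (new)  [load 80/100]
  10 → host 4  [load 90/100]
  30 → host 2  [load 100/100]
  30 → host 6 (new)  [load 30/100]
  60 → host 6  [load 90/100]
  10 → host 4  [load 100/100]
6 hosts opened.

6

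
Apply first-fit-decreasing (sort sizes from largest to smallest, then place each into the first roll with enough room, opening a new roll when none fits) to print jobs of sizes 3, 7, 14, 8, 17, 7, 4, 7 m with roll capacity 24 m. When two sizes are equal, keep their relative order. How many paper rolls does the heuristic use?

3

Sorted descending: 17, 14, 8, 7, 7, 7, 4, 3.
  17 → roll 1 (new)  [load 17/24]
  14 → roll 2 (new)  [load 14/24]
  8 → roll 2  [load 22/24]
  7 → roll 1  [load 24/24]
  7 → roll 3 (new)  [load 7/24]
  7 → roll 3  [load 14/24]
  4 → roll 3  [load 18/24]
  3 → roll 3  [load 21/24]
3 paper rolls opened.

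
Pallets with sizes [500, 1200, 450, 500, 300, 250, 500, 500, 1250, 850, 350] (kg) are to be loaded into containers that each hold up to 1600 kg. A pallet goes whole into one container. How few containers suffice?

Total = 1250 + 1200 + 850 + 500 + 500 + 500 + 500 + 450 + 350 + 300 + 250 = 6650 kg.
Lower bound: ⌈6650/1600⌉ = 5 containers.
A packing using 5 containers:
  container 1: 1250 + 350 = 1600
  container 2: 1200 + 300 = 1500
  container 3: 850 + 500 + 250 = 1600
  container 4: 500 + 500 + 500 = 1500
  container 5: 450 = 450
This matches the lower bound, so 5 is optimal.

5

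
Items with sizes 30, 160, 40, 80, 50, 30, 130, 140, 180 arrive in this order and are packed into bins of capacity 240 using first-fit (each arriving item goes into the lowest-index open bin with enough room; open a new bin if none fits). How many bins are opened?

  30 → bin 1 (new)  [load 30/240]
  160 → bin 1  [load 190/240]
  40 → bin 1  [load 230/240]
  80 → bin 2 (new)  [load 80/240]
  50 → bin 2  [load 130/240]
  30 → bin 2  [load 160/240]
  130 → bin 3 (new)  [load 130/240]
  140 → bin 4 (new)  [load 140/240]
  180 → bin 5 (new)  [load 180/240]
5 bins opened.

5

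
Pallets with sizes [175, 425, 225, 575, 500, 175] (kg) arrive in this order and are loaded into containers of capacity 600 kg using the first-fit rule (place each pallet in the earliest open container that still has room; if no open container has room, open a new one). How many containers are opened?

4

  175 → container 1 (new)  [load 175/600]
  425 → container 1  [load 600/600]
  225 → container 2 (new)  [load 225/600]
  575 → container 3 (new)  [load 575/600]
  500 → container 4 (new)  [load 500/600]
  175 → container 2  [load 400/600]
4 containers opened.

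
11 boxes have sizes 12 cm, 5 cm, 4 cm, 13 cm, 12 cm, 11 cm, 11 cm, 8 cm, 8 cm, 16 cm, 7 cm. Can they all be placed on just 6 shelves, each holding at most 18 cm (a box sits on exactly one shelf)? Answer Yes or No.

Total = 107 cm; ⌈107/18⌉ = 6.
The bound of 6 does not rule out 6, but exhaustive search shows no assignment into 6 shelves of capacity 18 cm exists — the minimum is 7.

No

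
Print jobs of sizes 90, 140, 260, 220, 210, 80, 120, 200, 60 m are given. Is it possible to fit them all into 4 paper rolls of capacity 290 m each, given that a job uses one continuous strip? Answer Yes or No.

No

Total = 1380 m; ⌈1380/290⌉ = 5.
At least 5 paper rolls are required, but only 4 are allowed.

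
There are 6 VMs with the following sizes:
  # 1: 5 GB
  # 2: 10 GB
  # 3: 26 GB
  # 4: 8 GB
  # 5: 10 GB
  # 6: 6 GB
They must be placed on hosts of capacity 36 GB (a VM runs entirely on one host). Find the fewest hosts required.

Total = 26 + 10 + 10 + 8 + 6 + 5 = 65 GB.
Lower bound: ⌈65/36⌉ = 2 hosts.
A packing using 2 hosts:
  host 1: 26 + 10 = 36
  host 2: 10 + 8 + 6 + 5 = 29
This matches the lower bound, so 2 is optimal.

2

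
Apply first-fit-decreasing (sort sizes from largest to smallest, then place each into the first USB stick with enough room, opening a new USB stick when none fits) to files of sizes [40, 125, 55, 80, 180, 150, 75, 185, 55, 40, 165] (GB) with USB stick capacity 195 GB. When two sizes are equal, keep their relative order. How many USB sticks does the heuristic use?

Sorted descending: 185, 180, 165, 150, 125, 80, 75, 55, 55, 40, 40.
  185 → USB stick 1 (new)  [load 185/195]
  180 → USB stick 2 (new)  [load 180/195]
  165 → USB stick 3 (new)  [load 165/195]
  150 → USB stick 4 (new)  [load 150/195]
  125 → USB stick 5 (new)  [load 125/195]
  80 → USB stick 6 (new)  [load 80/195]
  75 → USB stick 6  [load 155/195]
  55 → USB stick 5  [load 180/195]
  55 → USB stick 7 (new)  [load 55/195]
  40 → USB stick 4  [load 190/195]
  40 → USB stick 6  [load 195/195]
7 USB sticks opened.

7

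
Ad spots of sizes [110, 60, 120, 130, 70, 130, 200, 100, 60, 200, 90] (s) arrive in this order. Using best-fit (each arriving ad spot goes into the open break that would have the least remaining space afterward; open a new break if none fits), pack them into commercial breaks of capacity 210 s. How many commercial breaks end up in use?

7

  110 → break 1 (new)  [load 110/210]
  60 → break 1  [load 170/210]
  120 → break 2 (new)  [load 120/210]
  130 → break 3 (new)  [load 130/210]
  70 → break 3  [load 200/210]
  130 → break 4 (new)  [load 130/210]
  200 → break 5 (new)  [load 200/210]
  100 → break 6 (new)  [load 100/210]
  60 → break 4  [load 190/210]
  200 → break 7 (new)  [load 200/210]
  90 → break 2  [load 210/210]
7 commercial breaks opened.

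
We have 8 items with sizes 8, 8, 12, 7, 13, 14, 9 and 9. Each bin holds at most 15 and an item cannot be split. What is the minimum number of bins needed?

7

Total = 14 + 13 + 12 + 9 + 9 + 8 + 8 + 7 = 80.
Lower bound: ⌈80/15⌉ = 6 bins.
Also, 7 items each exceed 15/2, and no two of those can share a bin, so at least 7 bins are needed.
A packing using 7 bins:
  bin 1: 14 = 14
  bin 2: 13 = 13
  bin 3: 12 = 12
  bin 4: 9 = 9
  bin 5: 9 = 9
  bin 6: 8 + 7 = 15
  bin 7: 8 = 8
This matches the lower bound, so 7 is optimal.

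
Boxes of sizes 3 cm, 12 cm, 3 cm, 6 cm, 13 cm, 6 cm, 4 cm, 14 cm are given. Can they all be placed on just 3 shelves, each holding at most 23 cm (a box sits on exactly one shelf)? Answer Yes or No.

A valid assignment using 3 shelves:
  shelf 1: 14 + 6 + 3 = 23
  shelf 2: 13 + 6 + 4 = 23
  shelf 3: 12 + 3 = 15
Every load is within 23 cm, so 3 shelves suffice.

Yes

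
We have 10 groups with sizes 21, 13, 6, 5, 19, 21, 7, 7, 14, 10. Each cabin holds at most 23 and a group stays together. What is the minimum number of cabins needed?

Total = 21 + 21 + 19 + 14 + 13 + 10 + 7 + 7 + 6 + 5 = 123.
Lower bound: ⌈123/23⌉ = 6 cabins.
A packing using 6 cabins:
  cabin 1: 21 = 21
  cabin 2: 21 = 21
  cabin 3: 19 = 19
  cabin 4: 14 + 7 = 21
  cabin 5: 13 + 10 = 23
  cabin 6: 7 + 6 + 5 = 18
This matches the lower bound, so 6 is optimal.

6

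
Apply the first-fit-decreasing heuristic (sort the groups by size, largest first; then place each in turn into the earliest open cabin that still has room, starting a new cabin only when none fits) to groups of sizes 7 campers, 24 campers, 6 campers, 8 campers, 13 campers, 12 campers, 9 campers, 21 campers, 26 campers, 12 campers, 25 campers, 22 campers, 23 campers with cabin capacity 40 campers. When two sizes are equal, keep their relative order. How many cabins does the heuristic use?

6

Sorted descending: 26, 25, 24, 23, 22, 21, 13, 12, 12, 9, 8, 7, 6.
  26 → cabin 1 (new)  [load 26/40]
  25 → cabin 2 (new)  [load 25/40]
  24 → cabin 3 (new)  [load 24/40]
  23 → cabin 4 (new)  [load 23/40]
  22 → cabin 5 (new)  [load 22/40]
  21 → cabin 6 (new)  [load 21/40]
  13 → cabin 1  [load 39/40]
  12 → cabin 2  [load 37/40]
  12 → cabin 3  [load 36/40]
  9 → cabin 4  [load 32/40]
  8 → cabin 4  [load 40/40]
  7 → cabin 5  [load 29/40]
  6 → cabin 5  [load 35/40]
6 cabins opened.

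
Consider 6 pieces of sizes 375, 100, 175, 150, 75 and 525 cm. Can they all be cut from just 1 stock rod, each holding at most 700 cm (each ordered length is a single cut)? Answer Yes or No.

Total = 1400 cm; ⌈1400/700⌉ = 2.
At least 2 stock rods are required, but only 1 is allowed.

No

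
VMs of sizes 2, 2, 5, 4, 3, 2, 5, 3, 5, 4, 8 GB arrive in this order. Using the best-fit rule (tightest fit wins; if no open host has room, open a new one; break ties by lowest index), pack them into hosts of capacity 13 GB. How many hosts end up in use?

4

  2 → host 1 (new)  [load 2/13]
  2 → host 1  [load 4/13]
  5 → host 1  [load 9/13]
  4 → host 1  [load 13/13]
  3 → host 2 (new)  [load 3/13]
  2 → host 2  [load 5/13]
  5 → host 2  [load 10/13]
  3 → host 2  [load 13/13]
  5 → host 3 (new)  [load 5/13]
  4 → host 3  [load 9/13]
  8 → host 4 (new)  [load 8/13]
4 hosts opened.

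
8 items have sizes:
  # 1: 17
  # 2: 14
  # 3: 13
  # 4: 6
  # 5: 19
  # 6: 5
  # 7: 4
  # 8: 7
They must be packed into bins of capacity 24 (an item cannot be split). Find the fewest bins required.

Total = 19 + 17 + 14 + 13 + 7 + 6 + 5 + 4 = 85.
Lower bound: ⌈85/24⌉ = 4 bins.
A packing using 4 bins:
  bin 1: 19 + 5 = 24
  bin 2: 17 + 7 = 24
  bin 3: 14 + 6 + 4 = 24
  bin 4: 13 = 13
This matches the lower bound, so 4 is optimal.

4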